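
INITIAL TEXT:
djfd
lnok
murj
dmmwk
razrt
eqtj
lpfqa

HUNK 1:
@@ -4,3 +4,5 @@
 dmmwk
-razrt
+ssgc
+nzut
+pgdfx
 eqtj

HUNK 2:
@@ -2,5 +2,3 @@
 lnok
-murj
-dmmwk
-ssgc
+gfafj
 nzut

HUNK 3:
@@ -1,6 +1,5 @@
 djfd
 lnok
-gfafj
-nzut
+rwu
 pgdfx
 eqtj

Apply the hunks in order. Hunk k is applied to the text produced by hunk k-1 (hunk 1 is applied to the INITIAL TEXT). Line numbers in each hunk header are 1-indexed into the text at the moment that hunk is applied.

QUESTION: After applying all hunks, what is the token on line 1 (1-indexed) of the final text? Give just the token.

Hunk 1: at line 4 remove [razrt] add [ssgc,nzut,pgdfx] -> 9 lines: djfd lnok murj dmmwk ssgc nzut pgdfx eqtj lpfqa
Hunk 2: at line 2 remove [murj,dmmwk,ssgc] add [gfafj] -> 7 lines: djfd lnok gfafj nzut pgdfx eqtj lpfqa
Hunk 3: at line 1 remove [gfafj,nzut] add [rwu] -> 6 lines: djfd lnok rwu pgdfx eqtj lpfqa
Final line 1: djfd

Answer: djfd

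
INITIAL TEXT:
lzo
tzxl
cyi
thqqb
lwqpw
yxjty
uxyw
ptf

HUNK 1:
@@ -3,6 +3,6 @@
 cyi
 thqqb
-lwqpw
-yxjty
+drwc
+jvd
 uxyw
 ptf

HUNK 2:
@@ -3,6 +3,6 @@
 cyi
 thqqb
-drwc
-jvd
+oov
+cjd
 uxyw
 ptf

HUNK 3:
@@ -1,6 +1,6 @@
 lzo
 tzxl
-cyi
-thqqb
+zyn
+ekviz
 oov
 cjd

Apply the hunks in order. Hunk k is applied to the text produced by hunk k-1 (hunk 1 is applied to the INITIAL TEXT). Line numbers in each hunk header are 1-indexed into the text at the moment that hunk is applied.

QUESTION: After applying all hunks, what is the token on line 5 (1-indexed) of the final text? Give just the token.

Answer: oov

Derivation:
Hunk 1: at line 3 remove [lwqpw,yxjty] add [drwc,jvd] -> 8 lines: lzo tzxl cyi thqqb drwc jvd uxyw ptf
Hunk 2: at line 3 remove [drwc,jvd] add [oov,cjd] -> 8 lines: lzo tzxl cyi thqqb oov cjd uxyw ptf
Hunk 3: at line 1 remove [cyi,thqqb] add [zyn,ekviz] -> 8 lines: lzo tzxl zyn ekviz oov cjd uxyw ptf
Final line 5: oov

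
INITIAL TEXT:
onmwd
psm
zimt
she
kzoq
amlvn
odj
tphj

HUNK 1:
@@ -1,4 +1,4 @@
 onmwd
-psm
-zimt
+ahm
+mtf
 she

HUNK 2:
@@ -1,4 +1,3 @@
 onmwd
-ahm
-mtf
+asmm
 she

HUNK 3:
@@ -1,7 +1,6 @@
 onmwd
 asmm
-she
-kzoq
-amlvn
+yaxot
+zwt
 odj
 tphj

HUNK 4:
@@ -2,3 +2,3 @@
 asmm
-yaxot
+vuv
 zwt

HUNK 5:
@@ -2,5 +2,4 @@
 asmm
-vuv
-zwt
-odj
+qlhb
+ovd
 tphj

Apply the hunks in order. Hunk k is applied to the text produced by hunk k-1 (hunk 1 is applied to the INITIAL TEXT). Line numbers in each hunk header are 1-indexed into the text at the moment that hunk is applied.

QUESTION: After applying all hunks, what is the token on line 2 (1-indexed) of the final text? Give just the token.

Answer: asmm

Derivation:
Hunk 1: at line 1 remove [psm,zimt] add [ahm,mtf] -> 8 lines: onmwd ahm mtf she kzoq amlvn odj tphj
Hunk 2: at line 1 remove [ahm,mtf] add [asmm] -> 7 lines: onmwd asmm she kzoq amlvn odj tphj
Hunk 3: at line 1 remove [she,kzoq,amlvn] add [yaxot,zwt] -> 6 lines: onmwd asmm yaxot zwt odj tphj
Hunk 4: at line 2 remove [yaxot] add [vuv] -> 6 lines: onmwd asmm vuv zwt odj tphj
Hunk 5: at line 2 remove [vuv,zwt,odj] add [qlhb,ovd] -> 5 lines: onmwd asmm qlhb ovd tphj
Final line 2: asmm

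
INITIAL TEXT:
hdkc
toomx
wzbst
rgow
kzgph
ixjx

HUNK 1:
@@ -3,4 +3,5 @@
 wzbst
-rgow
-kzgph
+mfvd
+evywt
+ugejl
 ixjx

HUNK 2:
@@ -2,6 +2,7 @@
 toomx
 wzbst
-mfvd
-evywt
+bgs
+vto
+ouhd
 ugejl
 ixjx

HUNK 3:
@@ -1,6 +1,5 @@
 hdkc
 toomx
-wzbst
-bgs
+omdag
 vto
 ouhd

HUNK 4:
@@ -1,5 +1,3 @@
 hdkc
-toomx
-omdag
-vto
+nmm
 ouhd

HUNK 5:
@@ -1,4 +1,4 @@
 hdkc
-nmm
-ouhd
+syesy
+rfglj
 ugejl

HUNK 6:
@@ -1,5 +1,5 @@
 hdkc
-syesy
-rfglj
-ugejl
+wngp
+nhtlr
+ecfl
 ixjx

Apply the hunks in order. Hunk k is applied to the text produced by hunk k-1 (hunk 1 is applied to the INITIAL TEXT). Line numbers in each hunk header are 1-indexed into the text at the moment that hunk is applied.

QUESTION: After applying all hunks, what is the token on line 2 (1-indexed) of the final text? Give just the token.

Answer: wngp

Derivation:
Hunk 1: at line 3 remove [rgow,kzgph] add [mfvd,evywt,ugejl] -> 7 lines: hdkc toomx wzbst mfvd evywt ugejl ixjx
Hunk 2: at line 2 remove [mfvd,evywt] add [bgs,vto,ouhd] -> 8 lines: hdkc toomx wzbst bgs vto ouhd ugejl ixjx
Hunk 3: at line 1 remove [wzbst,bgs] add [omdag] -> 7 lines: hdkc toomx omdag vto ouhd ugejl ixjx
Hunk 4: at line 1 remove [toomx,omdag,vto] add [nmm] -> 5 lines: hdkc nmm ouhd ugejl ixjx
Hunk 5: at line 1 remove [nmm,ouhd] add [syesy,rfglj] -> 5 lines: hdkc syesy rfglj ugejl ixjx
Hunk 6: at line 1 remove [syesy,rfglj,ugejl] add [wngp,nhtlr,ecfl] -> 5 lines: hdkc wngp nhtlr ecfl ixjx
Final line 2: wngp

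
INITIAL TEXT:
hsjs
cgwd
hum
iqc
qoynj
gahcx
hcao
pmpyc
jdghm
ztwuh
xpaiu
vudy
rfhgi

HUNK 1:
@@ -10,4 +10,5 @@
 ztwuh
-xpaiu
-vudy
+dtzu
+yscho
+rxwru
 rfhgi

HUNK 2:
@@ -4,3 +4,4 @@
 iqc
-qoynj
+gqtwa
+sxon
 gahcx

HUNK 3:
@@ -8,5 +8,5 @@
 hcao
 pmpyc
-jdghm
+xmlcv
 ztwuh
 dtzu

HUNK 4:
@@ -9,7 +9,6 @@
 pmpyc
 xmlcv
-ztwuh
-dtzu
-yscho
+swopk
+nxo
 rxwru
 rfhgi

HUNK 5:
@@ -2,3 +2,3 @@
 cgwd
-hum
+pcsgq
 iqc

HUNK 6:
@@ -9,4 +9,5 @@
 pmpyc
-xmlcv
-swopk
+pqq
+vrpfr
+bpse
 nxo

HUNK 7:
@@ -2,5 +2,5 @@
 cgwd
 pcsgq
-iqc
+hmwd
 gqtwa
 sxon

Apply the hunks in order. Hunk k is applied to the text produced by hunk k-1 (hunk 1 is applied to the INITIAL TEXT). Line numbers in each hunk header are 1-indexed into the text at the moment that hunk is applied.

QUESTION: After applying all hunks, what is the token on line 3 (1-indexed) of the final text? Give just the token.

Hunk 1: at line 10 remove [xpaiu,vudy] add [dtzu,yscho,rxwru] -> 14 lines: hsjs cgwd hum iqc qoynj gahcx hcao pmpyc jdghm ztwuh dtzu yscho rxwru rfhgi
Hunk 2: at line 4 remove [qoynj] add [gqtwa,sxon] -> 15 lines: hsjs cgwd hum iqc gqtwa sxon gahcx hcao pmpyc jdghm ztwuh dtzu yscho rxwru rfhgi
Hunk 3: at line 8 remove [jdghm] add [xmlcv] -> 15 lines: hsjs cgwd hum iqc gqtwa sxon gahcx hcao pmpyc xmlcv ztwuh dtzu yscho rxwru rfhgi
Hunk 4: at line 9 remove [ztwuh,dtzu,yscho] add [swopk,nxo] -> 14 lines: hsjs cgwd hum iqc gqtwa sxon gahcx hcao pmpyc xmlcv swopk nxo rxwru rfhgi
Hunk 5: at line 2 remove [hum] add [pcsgq] -> 14 lines: hsjs cgwd pcsgq iqc gqtwa sxon gahcx hcao pmpyc xmlcv swopk nxo rxwru rfhgi
Hunk 6: at line 9 remove [xmlcv,swopk] add [pqq,vrpfr,bpse] -> 15 lines: hsjs cgwd pcsgq iqc gqtwa sxon gahcx hcao pmpyc pqq vrpfr bpse nxo rxwru rfhgi
Hunk 7: at line 2 remove [iqc] add [hmwd] -> 15 lines: hsjs cgwd pcsgq hmwd gqtwa sxon gahcx hcao pmpyc pqq vrpfr bpse nxo rxwru rfhgi
Final line 3: pcsgq

Answer: pcsgq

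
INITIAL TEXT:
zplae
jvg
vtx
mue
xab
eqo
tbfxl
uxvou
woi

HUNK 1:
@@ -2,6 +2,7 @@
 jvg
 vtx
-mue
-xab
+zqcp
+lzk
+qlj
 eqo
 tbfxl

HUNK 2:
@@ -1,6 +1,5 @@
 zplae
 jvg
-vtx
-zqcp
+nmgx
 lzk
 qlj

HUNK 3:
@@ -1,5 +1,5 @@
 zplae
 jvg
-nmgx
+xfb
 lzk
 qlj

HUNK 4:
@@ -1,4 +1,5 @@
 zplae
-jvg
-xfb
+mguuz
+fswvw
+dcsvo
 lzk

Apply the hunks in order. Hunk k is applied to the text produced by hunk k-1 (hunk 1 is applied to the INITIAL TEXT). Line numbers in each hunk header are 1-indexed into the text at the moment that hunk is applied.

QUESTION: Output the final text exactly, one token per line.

Answer: zplae
mguuz
fswvw
dcsvo
lzk
qlj
eqo
tbfxl
uxvou
woi

Derivation:
Hunk 1: at line 2 remove [mue,xab] add [zqcp,lzk,qlj] -> 10 lines: zplae jvg vtx zqcp lzk qlj eqo tbfxl uxvou woi
Hunk 2: at line 1 remove [vtx,zqcp] add [nmgx] -> 9 lines: zplae jvg nmgx lzk qlj eqo tbfxl uxvou woi
Hunk 3: at line 1 remove [nmgx] add [xfb] -> 9 lines: zplae jvg xfb lzk qlj eqo tbfxl uxvou woi
Hunk 4: at line 1 remove [jvg,xfb] add [mguuz,fswvw,dcsvo] -> 10 lines: zplae mguuz fswvw dcsvo lzk qlj eqo tbfxl uxvou woi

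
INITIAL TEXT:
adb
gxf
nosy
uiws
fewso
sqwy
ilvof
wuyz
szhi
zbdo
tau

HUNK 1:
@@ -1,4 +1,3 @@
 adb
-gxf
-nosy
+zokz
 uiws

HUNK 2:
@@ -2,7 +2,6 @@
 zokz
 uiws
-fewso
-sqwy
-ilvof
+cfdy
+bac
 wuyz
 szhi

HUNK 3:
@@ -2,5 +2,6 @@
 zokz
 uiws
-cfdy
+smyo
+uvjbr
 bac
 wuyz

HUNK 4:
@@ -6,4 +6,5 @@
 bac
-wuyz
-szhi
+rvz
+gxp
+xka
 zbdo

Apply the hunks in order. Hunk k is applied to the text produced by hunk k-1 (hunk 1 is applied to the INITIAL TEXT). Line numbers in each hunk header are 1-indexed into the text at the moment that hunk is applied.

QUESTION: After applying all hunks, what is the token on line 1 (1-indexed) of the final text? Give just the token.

Hunk 1: at line 1 remove [gxf,nosy] add [zokz] -> 10 lines: adb zokz uiws fewso sqwy ilvof wuyz szhi zbdo tau
Hunk 2: at line 2 remove [fewso,sqwy,ilvof] add [cfdy,bac] -> 9 lines: adb zokz uiws cfdy bac wuyz szhi zbdo tau
Hunk 3: at line 2 remove [cfdy] add [smyo,uvjbr] -> 10 lines: adb zokz uiws smyo uvjbr bac wuyz szhi zbdo tau
Hunk 4: at line 6 remove [wuyz,szhi] add [rvz,gxp,xka] -> 11 lines: adb zokz uiws smyo uvjbr bac rvz gxp xka zbdo tau
Final line 1: adb

Answer: adb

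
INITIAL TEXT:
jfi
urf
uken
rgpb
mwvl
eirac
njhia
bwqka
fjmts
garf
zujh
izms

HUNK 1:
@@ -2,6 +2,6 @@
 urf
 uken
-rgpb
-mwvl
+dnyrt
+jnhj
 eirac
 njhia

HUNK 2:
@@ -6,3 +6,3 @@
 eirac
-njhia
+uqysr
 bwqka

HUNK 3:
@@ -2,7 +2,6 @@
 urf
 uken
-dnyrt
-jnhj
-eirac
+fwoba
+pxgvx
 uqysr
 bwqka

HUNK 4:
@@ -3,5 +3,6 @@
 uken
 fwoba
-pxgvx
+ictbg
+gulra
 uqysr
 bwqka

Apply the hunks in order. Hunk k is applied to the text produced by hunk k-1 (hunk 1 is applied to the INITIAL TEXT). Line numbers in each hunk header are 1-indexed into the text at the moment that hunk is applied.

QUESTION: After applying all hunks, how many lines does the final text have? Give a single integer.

Hunk 1: at line 2 remove [rgpb,mwvl] add [dnyrt,jnhj] -> 12 lines: jfi urf uken dnyrt jnhj eirac njhia bwqka fjmts garf zujh izms
Hunk 2: at line 6 remove [njhia] add [uqysr] -> 12 lines: jfi urf uken dnyrt jnhj eirac uqysr bwqka fjmts garf zujh izms
Hunk 3: at line 2 remove [dnyrt,jnhj,eirac] add [fwoba,pxgvx] -> 11 lines: jfi urf uken fwoba pxgvx uqysr bwqka fjmts garf zujh izms
Hunk 4: at line 3 remove [pxgvx] add [ictbg,gulra] -> 12 lines: jfi urf uken fwoba ictbg gulra uqysr bwqka fjmts garf zujh izms
Final line count: 12

Answer: 12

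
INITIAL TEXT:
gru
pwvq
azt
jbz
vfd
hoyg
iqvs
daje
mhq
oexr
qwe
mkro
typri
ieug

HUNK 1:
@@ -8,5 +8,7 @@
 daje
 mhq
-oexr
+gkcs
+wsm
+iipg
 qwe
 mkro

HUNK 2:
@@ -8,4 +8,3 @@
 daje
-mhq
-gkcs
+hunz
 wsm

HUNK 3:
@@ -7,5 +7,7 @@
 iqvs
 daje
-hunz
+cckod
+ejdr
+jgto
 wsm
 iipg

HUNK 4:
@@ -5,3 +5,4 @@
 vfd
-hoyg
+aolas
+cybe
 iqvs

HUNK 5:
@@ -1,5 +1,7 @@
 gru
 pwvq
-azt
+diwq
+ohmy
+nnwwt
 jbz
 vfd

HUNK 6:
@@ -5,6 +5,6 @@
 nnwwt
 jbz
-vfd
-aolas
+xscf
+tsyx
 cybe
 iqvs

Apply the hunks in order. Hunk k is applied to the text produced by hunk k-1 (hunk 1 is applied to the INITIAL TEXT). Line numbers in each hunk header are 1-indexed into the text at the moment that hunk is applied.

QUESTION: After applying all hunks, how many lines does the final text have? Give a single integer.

Answer: 20

Derivation:
Hunk 1: at line 8 remove [oexr] add [gkcs,wsm,iipg] -> 16 lines: gru pwvq azt jbz vfd hoyg iqvs daje mhq gkcs wsm iipg qwe mkro typri ieug
Hunk 2: at line 8 remove [mhq,gkcs] add [hunz] -> 15 lines: gru pwvq azt jbz vfd hoyg iqvs daje hunz wsm iipg qwe mkro typri ieug
Hunk 3: at line 7 remove [hunz] add [cckod,ejdr,jgto] -> 17 lines: gru pwvq azt jbz vfd hoyg iqvs daje cckod ejdr jgto wsm iipg qwe mkro typri ieug
Hunk 4: at line 5 remove [hoyg] add [aolas,cybe] -> 18 lines: gru pwvq azt jbz vfd aolas cybe iqvs daje cckod ejdr jgto wsm iipg qwe mkro typri ieug
Hunk 5: at line 1 remove [azt] add [diwq,ohmy,nnwwt] -> 20 lines: gru pwvq diwq ohmy nnwwt jbz vfd aolas cybe iqvs daje cckod ejdr jgto wsm iipg qwe mkro typri ieug
Hunk 6: at line 5 remove [vfd,aolas] add [xscf,tsyx] -> 20 lines: gru pwvq diwq ohmy nnwwt jbz xscf tsyx cybe iqvs daje cckod ejdr jgto wsm iipg qwe mkro typri ieug
Final line count: 20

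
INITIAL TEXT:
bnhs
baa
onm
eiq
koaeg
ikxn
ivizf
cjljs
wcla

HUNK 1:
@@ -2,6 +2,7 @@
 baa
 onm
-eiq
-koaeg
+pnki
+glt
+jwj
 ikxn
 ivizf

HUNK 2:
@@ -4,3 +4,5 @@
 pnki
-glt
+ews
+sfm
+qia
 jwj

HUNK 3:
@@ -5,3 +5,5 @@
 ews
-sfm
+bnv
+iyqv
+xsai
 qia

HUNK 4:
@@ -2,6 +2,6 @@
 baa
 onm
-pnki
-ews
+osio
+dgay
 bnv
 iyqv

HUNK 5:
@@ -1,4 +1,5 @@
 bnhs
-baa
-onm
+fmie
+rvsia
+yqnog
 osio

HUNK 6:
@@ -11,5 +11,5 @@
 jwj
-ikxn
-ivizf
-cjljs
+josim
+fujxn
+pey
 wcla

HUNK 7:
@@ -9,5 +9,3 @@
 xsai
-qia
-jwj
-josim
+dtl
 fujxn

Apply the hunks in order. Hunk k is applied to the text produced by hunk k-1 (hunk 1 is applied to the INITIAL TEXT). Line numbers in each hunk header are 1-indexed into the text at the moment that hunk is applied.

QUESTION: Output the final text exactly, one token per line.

Hunk 1: at line 2 remove [eiq,koaeg] add [pnki,glt,jwj] -> 10 lines: bnhs baa onm pnki glt jwj ikxn ivizf cjljs wcla
Hunk 2: at line 4 remove [glt] add [ews,sfm,qia] -> 12 lines: bnhs baa onm pnki ews sfm qia jwj ikxn ivizf cjljs wcla
Hunk 3: at line 5 remove [sfm] add [bnv,iyqv,xsai] -> 14 lines: bnhs baa onm pnki ews bnv iyqv xsai qia jwj ikxn ivizf cjljs wcla
Hunk 4: at line 2 remove [pnki,ews] add [osio,dgay] -> 14 lines: bnhs baa onm osio dgay bnv iyqv xsai qia jwj ikxn ivizf cjljs wcla
Hunk 5: at line 1 remove [baa,onm] add [fmie,rvsia,yqnog] -> 15 lines: bnhs fmie rvsia yqnog osio dgay bnv iyqv xsai qia jwj ikxn ivizf cjljs wcla
Hunk 6: at line 11 remove [ikxn,ivizf,cjljs] add [josim,fujxn,pey] -> 15 lines: bnhs fmie rvsia yqnog osio dgay bnv iyqv xsai qia jwj josim fujxn pey wcla
Hunk 7: at line 9 remove [qia,jwj,josim] add [dtl] -> 13 lines: bnhs fmie rvsia yqnog osio dgay bnv iyqv xsai dtl fujxn pey wcla

Answer: bnhs
fmie
rvsia
yqnog
osio
dgay
bnv
iyqv
xsai
dtl
fujxn
pey
wcla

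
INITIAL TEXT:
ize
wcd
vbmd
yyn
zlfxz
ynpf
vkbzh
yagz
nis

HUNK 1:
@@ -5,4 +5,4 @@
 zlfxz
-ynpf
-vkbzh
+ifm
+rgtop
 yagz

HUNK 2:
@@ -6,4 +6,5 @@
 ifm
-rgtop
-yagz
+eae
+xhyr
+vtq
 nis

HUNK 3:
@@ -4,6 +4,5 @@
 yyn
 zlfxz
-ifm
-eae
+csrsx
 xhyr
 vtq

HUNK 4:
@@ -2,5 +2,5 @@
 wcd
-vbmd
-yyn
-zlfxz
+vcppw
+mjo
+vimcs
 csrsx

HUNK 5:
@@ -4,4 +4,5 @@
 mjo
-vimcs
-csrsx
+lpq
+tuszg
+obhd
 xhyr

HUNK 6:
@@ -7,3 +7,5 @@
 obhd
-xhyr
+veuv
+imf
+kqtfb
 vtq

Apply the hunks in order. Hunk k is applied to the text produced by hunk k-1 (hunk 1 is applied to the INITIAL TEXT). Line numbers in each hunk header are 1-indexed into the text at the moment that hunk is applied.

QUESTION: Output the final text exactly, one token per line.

Hunk 1: at line 5 remove [ynpf,vkbzh] add [ifm,rgtop] -> 9 lines: ize wcd vbmd yyn zlfxz ifm rgtop yagz nis
Hunk 2: at line 6 remove [rgtop,yagz] add [eae,xhyr,vtq] -> 10 lines: ize wcd vbmd yyn zlfxz ifm eae xhyr vtq nis
Hunk 3: at line 4 remove [ifm,eae] add [csrsx] -> 9 lines: ize wcd vbmd yyn zlfxz csrsx xhyr vtq nis
Hunk 4: at line 2 remove [vbmd,yyn,zlfxz] add [vcppw,mjo,vimcs] -> 9 lines: ize wcd vcppw mjo vimcs csrsx xhyr vtq nis
Hunk 5: at line 4 remove [vimcs,csrsx] add [lpq,tuszg,obhd] -> 10 lines: ize wcd vcppw mjo lpq tuszg obhd xhyr vtq nis
Hunk 6: at line 7 remove [xhyr] add [veuv,imf,kqtfb] -> 12 lines: ize wcd vcppw mjo lpq tuszg obhd veuv imf kqtfb vtq nis

Answer: ize
wcd
vcppw
mjo
lpq
tuszg
obhd
veuv
imf
kqtfb
vtq
nis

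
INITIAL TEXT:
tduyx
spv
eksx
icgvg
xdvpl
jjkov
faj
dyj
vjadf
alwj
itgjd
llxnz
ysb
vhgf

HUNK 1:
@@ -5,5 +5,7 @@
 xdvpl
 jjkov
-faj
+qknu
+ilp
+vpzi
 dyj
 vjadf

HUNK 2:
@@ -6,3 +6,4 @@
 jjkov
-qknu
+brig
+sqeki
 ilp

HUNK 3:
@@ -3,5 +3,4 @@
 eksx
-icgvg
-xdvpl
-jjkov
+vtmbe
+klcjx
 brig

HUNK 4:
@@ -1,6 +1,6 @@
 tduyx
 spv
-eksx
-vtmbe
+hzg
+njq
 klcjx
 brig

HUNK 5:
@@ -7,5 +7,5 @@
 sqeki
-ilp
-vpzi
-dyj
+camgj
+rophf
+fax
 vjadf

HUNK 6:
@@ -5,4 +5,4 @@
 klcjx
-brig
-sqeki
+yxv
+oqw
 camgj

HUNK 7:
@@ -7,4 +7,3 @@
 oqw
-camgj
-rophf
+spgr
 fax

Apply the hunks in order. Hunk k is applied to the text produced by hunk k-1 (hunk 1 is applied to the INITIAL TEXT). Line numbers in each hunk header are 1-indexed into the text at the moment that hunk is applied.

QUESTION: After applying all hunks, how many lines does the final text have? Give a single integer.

Hunk 1: at line 5 remove [faj] add [qknu,ilp,vpzi] -> 16 lines: tduyx spv eksx icgvg xdvpl jjkov qknu ilp vpzi dyj vjadf alwj itgjd llxnz ysb vhgf
Hunk 2: at line 6 remove [qknu] add [brig,sqeki] -> 17 lines: tduyx spv eksx icgvg xdvpl jjkov brig sqeki ilp vpzi dyj vjadf alwj itgjd llxnz ysb vhgf
Hunk 3: at line 3 remove [icgvg,xdvpl,jjkov] add [vtmbe,klcjx] -> 16 lines: tduyx spv eksx vtmbe klcjx brig sqeki ilp vpzi dyj vjadf alwj itgjd llxnz ysb vhgf
Hunk 4: at line 1 remove [eksx,vtmbe] add [hzg,njq] -> 16 lines: tduyx spv hzg njq klcjx brig sqeki ilp vpzi dyj vjadf alwj itgjd llxnz ysb vhgf
Hunk 5: at line 7 remove [ilp,vpzi,dyj] add [camgj,rophf,fax] -> 16 lines: tduyx spv hzg njq klcjx brig sqeki camgj rophf fax vjadf alwj itgjd llxnz ysb vhgf
Hunk 6: at line 5 remove [brig,sqeki] add [yxv,oqw] -> 16 lines: tduyx spv hzg njq klcjx yxv oqw camgj rophf fax vjadf alwj itgjd llxnz ysb vhgf
Hunk 7: at line 7 remove [camgj,rophf] add [spgr] -> 15 lines: tduyx spv hzg njq klcjx yxv oqw spgr fax vjadf alwj itgjd llxnz ysb vhgf
Final line count: 15

Answer: 15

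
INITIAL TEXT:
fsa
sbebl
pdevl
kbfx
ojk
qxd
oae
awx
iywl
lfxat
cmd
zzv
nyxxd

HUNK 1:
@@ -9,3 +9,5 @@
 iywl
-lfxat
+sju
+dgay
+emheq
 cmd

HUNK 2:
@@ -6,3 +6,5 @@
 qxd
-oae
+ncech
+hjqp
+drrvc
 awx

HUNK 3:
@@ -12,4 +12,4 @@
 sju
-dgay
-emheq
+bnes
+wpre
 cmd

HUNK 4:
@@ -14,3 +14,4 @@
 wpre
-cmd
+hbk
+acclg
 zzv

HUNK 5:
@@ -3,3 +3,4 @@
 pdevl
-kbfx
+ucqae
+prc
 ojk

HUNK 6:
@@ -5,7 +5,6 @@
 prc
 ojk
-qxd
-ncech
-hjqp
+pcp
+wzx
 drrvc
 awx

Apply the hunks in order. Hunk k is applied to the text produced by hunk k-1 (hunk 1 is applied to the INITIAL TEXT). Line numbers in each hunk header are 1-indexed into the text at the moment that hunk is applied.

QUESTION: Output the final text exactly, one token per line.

Answer: fsa
sbebl
pdevl
ucqae
prc
ojk
pcp
wzx
drrvc
awx
iywl
sju
bnes
wpre
hbk
acclg
zzv
nyxxd

Derivation:
Hunk 1: at line 9 remove [lfxat] add [sju,dgay,emheq] -> 15 lines: fsa sbebl pdevl kbfx ojk qxd oae awx iywl sju dgay emheq cmd zzv nyxxd
Hunk 2: at line 6 remove [oae] add [ncech,hjqp,drrvc] -> 17 lines: fsa sbebl pdevl kbfx ojk qxd ncech hjqp drrvc awx iywl sju dgay emheq cmd zzv nyxxd
Hunk 3: at line 12 remove [dgay,emheq] add [bnes,wpre] -> 17 lines: fsa sbebl pdevl kbfx ojk qxd ncech hjqp drrvc awx iywl sju bnes wpre cmd zzv nyxxd
Hunk 4: at line 14 remove [cmd] add [hbk,acclg] -> 18 lines: fsa sbebl pdevl kbfx ojk qxd ncech hjqp drrvc awx iywl sju bnes wpre hbk acclg zzv nyxxd
Hunk 5: at line 3 remove [kbfx] add [ucqae,prc] -> 19 lines: fsa sbebl pdevl ucqae prc ojk qxd ncech hjqp drrvc awx iywl sju bnes wpre hbk acclg zzv nyxxd
Hunk 6: at line 5 remove [qxd,ncech,hjqp] add [pcp,wzx] -> 18 lines: fsa sbebl pdevl ucqae prc ojk pcp wzx drrvc awx iywl sju bnes wpre hbk acclg zzv nyxxd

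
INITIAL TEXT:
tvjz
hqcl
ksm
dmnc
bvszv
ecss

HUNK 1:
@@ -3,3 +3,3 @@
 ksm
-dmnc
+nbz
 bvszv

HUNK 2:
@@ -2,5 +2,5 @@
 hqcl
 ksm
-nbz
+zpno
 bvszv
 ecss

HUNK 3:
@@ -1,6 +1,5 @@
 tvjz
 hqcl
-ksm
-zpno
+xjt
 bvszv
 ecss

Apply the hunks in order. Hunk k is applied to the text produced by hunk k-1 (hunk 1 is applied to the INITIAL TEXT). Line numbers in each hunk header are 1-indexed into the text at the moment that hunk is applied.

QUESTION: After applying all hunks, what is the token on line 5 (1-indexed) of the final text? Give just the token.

Answer: ecss

Derivation:
Hunk 1: at line 3 remove [dmnc] add [nbz] -> 6 lines: tvjz hqcl ksm nbz bvszv ecss
Hunk 2: at line 2 remove [nbz] add [zpno] -> 6 lines: tvjz hqcl ksm zpno bvszv ecss
Hunk 3: at line 1 remove [ksm,zpno] add [xjt] -> 5 lines: tvjz hqcl xjt bvszv ecss
Final line 5: ecss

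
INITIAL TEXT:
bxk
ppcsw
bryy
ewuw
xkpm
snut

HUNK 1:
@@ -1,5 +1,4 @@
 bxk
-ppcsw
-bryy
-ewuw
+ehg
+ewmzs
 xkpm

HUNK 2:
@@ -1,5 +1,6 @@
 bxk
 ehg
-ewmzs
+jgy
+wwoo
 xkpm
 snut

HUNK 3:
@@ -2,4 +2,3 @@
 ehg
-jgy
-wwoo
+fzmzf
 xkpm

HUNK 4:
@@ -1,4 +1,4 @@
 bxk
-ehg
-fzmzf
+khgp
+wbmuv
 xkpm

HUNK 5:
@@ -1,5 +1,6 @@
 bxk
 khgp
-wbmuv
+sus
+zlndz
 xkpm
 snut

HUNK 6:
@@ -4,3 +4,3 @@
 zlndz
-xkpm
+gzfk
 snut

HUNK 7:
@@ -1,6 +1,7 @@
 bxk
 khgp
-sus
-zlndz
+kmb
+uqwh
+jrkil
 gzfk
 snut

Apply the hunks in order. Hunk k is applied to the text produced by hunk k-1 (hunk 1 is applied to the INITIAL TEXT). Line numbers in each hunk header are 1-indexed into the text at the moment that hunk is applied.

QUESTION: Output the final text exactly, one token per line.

Answer: bxk
khgp
kmb
uqwh
jrkil
gzfk
snut

Derivation:
Hunk 1: at line 1 remove [ppcsw,bryy,ewuw] add [ehg,ewmzs] -> 5 lines: bxk ehg ewmzs xkpm snut
Hunk 2: at line 1 remove [ewmzs] add [jgy,wwoo] -> 6 lines: bxk ehg jgy wwoo xkpm snut
Hunk 3: at line 2 remove [jgy,wwoo] add [fzmzf] -> 5 lines: bxk ehg fzmzf xkpm snut
Hunk 4: at line 1 remove [ehg,fzmzf] add [khgp,wbmuv] -> 5 lines: bxk khgp wbmuv xkpm snut
Hunk 5: at line 1 remove [wbmuv] add [sus,zlndz] -> 6 lines: bxk khgp sus zlndz xkpm snut
Hunk 6: at line 4 remove [xkpm] add [gzfk] -> 6 lines: bxk khgp sus zlndz gzfk snut
Hunk 7: at line 1 remove [sus,zlndz] add [kmb,uqwh,jrkil] -> 7 lines: bxk khgp kmb uqwh jrkil gzfk snut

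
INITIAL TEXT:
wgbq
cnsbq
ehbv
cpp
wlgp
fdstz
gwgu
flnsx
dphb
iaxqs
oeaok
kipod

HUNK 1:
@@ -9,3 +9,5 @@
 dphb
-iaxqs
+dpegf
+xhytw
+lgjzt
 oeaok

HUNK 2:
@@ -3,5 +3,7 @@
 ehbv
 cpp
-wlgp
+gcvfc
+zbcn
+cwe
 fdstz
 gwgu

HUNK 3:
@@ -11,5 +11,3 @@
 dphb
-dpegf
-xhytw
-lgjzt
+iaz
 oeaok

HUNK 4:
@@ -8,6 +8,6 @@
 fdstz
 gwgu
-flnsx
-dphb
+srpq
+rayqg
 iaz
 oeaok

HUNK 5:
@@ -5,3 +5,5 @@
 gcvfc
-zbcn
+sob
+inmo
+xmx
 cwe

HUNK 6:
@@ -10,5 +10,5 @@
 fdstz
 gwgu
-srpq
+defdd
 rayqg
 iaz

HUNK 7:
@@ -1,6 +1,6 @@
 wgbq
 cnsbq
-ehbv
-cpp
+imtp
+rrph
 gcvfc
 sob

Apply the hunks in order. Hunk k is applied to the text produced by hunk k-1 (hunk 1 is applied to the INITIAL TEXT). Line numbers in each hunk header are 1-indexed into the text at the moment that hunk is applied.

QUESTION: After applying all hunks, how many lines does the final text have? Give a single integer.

Hunk 1: at line 9 remove [iaxqs] add [dpegf,xhytw,lgjzt] -> 14 lines: wgbq cnsbq ehbv cpp wlgp fdstz gwgu flnsx dphb dpegf xhytw lgjzt oeaok kipod
Hunk 2: at line 3 remove [wlgp] add [gcvfc,zbcn,cwe] -> 16 lines: wgbq cnsbq ehbv cpp gcvfc zbcn cwe fdstz gwgu flnsx dphb dpegf xhytw lgjzt oeaok kipod
Hunk 3: at line 11 remove [dpegf,xhytw,lgjzt] add [iaz] -> 14 lines: wgbq cnsbq ehbv cpp gcvfc zbcn cwe fdstz gwgu flnsx dphb iaz oeaok kipod
Hunk 4: at line 8 remove [flnsx,dphb] add [srpq,rayqg] -> 14 lines: wgbq cnsbq ehbv cpp gcvfc zbcn cwe fdstz gwgu srpq rayqg iaz oeaok kipod
Hunk 5: at line 5 remove [zbcn] add [sob,inmo,xmx] -> 16 lines: wgbq cnsbq ehbv cpp gcvfc sob inmo xmx cwe fdstz gwgu srpq rayqg iaz oeaok kipod
Hunk 6: at line 10 remove [srpq] add [defdd] -> 16 lines: wgbq cnsbq ehbv cpp gcvfc sob inmo xmx cwe fdstz gwgu defdd rayqg iaz oeaok kipod
Hunk 7: at line 1 remove [ehbv,cpp] add [imtp,rrph] -> 16 lines: wgbq cnsbq imtp rrph gcvfc sob inmo xmx cwe fdstz gwgu defdd rayqg iaz oeaok kipod
Final line count: 16

Answer: 16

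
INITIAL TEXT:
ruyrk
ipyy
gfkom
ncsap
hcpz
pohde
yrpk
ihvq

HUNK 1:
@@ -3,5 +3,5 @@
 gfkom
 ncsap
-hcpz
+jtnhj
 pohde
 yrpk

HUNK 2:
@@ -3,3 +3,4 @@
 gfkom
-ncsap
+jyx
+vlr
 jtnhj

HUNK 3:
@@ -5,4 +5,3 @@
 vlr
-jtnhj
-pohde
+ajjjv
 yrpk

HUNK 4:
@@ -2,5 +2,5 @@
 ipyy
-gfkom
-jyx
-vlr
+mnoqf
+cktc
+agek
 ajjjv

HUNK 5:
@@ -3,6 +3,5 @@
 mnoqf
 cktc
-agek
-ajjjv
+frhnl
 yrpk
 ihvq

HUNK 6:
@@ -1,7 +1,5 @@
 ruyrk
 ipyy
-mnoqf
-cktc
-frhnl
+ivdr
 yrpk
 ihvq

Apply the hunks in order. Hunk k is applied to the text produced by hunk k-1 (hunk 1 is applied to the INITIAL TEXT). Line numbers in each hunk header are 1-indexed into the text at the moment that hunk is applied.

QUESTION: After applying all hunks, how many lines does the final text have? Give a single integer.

Hunk 1: at line 3 remove [hcpz] add [jtnhj] -> 8 lines: ruyrk ipyy gfkom ncsap jtnhj pohde yrpk ihvq
Hunk 2: at line 3 remove [ncsap] add [jyx,vlr] -> 9 lines: ruyrk ipyy gfkom jyx vlr jtnhj pohde yrpk ihvq
Hunk 3: at line 5 remove [jtnhj,pohde] add [ajjjv] -> 8 lines: ruyrk ipyy gfkom jyx vlr ajjjv yrpk ihvq
Hunk 4: at line 2 remove [gfkom,jyx,vlr] add [mnoqf,cktc,agek] -> 8 lines: ruyrk ipyy mnoqf cktc agek ajjjv yrpk ihvq
Hunk 5: at line 3 remove [agek,ajjjv] add [frhnl] -> 7 lines: ruyrk ipyy mnoqf cktc frhnl yrpk ihvq
Hunk 6: at line 1 remove [mnoqf,cktc,frhnl] add [ivdr] -> 5 lines: ruyrk ipyy ivdr yrpk ihvq
Final line count: 5

Answer: 5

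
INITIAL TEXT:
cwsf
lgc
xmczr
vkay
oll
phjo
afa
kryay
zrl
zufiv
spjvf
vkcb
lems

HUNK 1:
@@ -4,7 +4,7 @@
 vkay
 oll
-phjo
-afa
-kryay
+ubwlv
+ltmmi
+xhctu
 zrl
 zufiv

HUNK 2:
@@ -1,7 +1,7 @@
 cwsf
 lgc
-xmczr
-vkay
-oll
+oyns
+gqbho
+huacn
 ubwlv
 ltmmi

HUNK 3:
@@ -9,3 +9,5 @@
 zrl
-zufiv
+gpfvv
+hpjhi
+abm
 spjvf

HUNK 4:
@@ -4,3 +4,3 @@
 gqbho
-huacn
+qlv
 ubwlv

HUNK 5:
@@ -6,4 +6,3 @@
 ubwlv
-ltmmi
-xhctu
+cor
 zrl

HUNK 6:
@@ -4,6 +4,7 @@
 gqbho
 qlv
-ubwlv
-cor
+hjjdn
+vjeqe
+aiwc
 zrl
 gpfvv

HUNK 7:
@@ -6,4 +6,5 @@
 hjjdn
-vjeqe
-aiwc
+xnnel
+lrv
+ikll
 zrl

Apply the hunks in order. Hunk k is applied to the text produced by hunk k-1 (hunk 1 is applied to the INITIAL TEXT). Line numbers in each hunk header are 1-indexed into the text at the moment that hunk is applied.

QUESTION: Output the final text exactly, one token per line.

Hunk 1: at line 4 remove [phjo,afa,kryay] add [ubwlv,ltmmi,xhctu] -> 13 lines: cwsf lgc xmczr vkay oll ubwlv ltmmi xhctu zrl zufiv spjvf vkcb lems
Hunk 2: at line 1 remove [xmczr,vkay,oll] add [oyns,gqbho,huacn] -> 13 lines: cwsf lgc oyns gqbho huacn ubwlv ltmmi xhctu zrl zufiv spjvf vkcb lems
Hunk 3: at line 9 remove [zufiv] add [gpfvv,hpjhi,abm] -> 15 lines: cwsf lgc oyns gqbho huacn ubwlv ltmmi xhctu zrl gpfvv hpjhi abm spjvf vkcb lems
Hunk 4: at line 4 remove [huacn] add [qlv] -> 15 lines: cwsf lgc oyns gqbho qlv ubwlv ltmmi xhctu zrl gpfvv hpjhi abm spjvf vkcb lems
Hunk 5: at line 6 remove [ltmmi,xhctu] add [cor] -> 14 lines: cwsf lgc oyns gqbho qlv ubwlv cor zrl gpfvv hpjhi abm spjvf vkcb lems
Hunk 6: at line 4 remove [ubwlv,cor] add [hjjdn,vjeqe,aiwc] -> 15 lines: cwsf lgc oyns gqbho qlv hjjdn vjeqe aiwc zrl gpfvv hpjhi abm spjvf vkcb lems
Hunk 7: at line 6 remove [vjeqe,aiwc] add [xnnel,lrv,ikll] -> 16 lines: cwsf lgc oyns gqbho qlv hjjdn xnnel lrv ikll zrl gpfvv hpjhi abm spjvf vkcb lems

Answer: cwsf
lgc
oyns
gqbho
qlv
hjjdn
xnnel
lrv
ikll
zrl
gpfvv
hpjhi
abm
spjvf
vkcb
lems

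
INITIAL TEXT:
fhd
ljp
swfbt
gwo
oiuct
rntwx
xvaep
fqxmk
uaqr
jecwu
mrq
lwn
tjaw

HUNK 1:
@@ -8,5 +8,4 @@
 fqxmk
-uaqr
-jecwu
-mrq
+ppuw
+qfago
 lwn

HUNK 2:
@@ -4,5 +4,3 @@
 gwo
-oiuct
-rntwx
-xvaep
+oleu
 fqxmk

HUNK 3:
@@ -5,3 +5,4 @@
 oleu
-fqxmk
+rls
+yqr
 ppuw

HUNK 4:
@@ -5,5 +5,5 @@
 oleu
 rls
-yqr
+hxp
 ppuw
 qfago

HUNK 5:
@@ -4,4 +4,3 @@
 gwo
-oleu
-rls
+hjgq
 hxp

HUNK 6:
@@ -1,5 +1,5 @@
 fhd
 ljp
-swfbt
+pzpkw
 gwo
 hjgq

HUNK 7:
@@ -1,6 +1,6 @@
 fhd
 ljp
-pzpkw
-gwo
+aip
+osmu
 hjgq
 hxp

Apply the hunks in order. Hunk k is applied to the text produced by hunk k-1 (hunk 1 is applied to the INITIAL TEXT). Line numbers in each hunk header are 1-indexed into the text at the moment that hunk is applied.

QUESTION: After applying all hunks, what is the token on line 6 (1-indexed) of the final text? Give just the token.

Answer: hxp

Derivation:
Hunk 1: at line 8 remove [uaqr,jecwu,mrq] add [ppuw,qfago] -> 12 lines: fhd ljp swfbt gwo oiuct rntwx xvaep fqxmk ppuw qfago lwn tjaw
Hunk 2: at line 4 remove [oiuct,rntwx,xvaep] add [oleu] -> 10 lines: fhd ljp swfbt gwo oleu fqxmk ppuw qfago lwn tjaw
Hunk 3: at line 5 remove [fqxmk] add [rls,yqr] -> 11 lines: fhd ljp swfbt gwo oleu rls yqr ppuw qfago lwn tjaw
Hunk 4: at line 5 remove [yqr] add [hxp] -> 11 lines: fhd ljp swfbt gwo oleu rls hxp ppuw qfago lwn tjaw
Hunk 5: at line 4 remove [oleu,rls] add [hjgq] -> 10 lines: fhd ljp swfbt gwo hjgq hxp ppuw qfago lwn tjaw
Hunk 6: at line 1 remove [swfbt] add [pzpkw] -> 10 lines: fhd ljp pzpkw gwo hjgq hxp ppuw qfago lwn tjaw
Hunk 7: at line 1 remove [pzpkw,gwo] add [aip,osmu] -> 10 lines: fhd ljp aip osmu hjgq hxp ppuw qfago lwn tjaw
Final line 6: hxp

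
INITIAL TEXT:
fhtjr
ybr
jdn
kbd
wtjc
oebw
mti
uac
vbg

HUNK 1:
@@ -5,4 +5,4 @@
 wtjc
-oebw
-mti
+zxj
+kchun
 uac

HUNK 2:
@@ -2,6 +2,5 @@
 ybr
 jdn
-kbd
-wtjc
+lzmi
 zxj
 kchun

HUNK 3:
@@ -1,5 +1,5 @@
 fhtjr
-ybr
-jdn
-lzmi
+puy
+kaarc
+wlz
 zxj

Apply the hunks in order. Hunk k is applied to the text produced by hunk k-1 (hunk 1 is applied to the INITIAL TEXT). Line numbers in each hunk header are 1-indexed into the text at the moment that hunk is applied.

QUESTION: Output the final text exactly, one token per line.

Hunk 1: at line 5 remove [oebw,mti] add [zxj,kchun] -> 9 lines: fhtjr ybr jdn kbd wtjc zxj kchun uac vbg
Hunk 2: at line 2 remove [kbd,wtjc] add [lzmi] -> 8 lines: fhtjr ybr jdn lzmi zxj kchun uac vbg
Hunk 3: at line 1 remove [ybr,jdn,lzmi] add [puy,kaarc,wlz] -> 8 lines: fhtjr puy kaarc wlz zxj kchun uac vbg

Answer: fhtjr
puy
kaarc
wlz
zxj
kchun
uac
vbg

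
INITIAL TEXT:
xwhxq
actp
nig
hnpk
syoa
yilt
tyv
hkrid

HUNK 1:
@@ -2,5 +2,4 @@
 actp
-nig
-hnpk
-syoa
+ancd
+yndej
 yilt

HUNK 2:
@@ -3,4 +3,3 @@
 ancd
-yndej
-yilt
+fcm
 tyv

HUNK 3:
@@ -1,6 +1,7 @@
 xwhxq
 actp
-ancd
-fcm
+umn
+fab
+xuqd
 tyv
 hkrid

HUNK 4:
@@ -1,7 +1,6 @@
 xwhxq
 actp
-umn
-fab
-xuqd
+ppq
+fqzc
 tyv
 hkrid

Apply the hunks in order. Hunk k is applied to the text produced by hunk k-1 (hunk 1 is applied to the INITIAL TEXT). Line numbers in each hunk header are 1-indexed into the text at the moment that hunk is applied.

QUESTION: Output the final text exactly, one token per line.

Hunk 1: at line 2 remove [nig,hnpk,syoa] add [ancd,yndej] -> 7 lines: xwhxq actp ancd yndej yilt tyv hkrid
Hunk 2: at line 3 remove [yndej,yilt] add [fcm] -> 6 lines: xwhxq actp ancd fcm tyv hkrid
Hunk 3: at line 1 remove [ancd,fcm] add [umn,fab,xuqd] -> 7 lines: xwhxq actp umn fab xuqd tyv hkrid
Hunk 4: at line 1 remove [umn,fab,xuqd] add [ppq,fqzc] -> 6 lines: xwhxq actp ppq fqzc tyv hkrid

Answer: xwhxq
actp
ppq
fqzc
tyv
hkrid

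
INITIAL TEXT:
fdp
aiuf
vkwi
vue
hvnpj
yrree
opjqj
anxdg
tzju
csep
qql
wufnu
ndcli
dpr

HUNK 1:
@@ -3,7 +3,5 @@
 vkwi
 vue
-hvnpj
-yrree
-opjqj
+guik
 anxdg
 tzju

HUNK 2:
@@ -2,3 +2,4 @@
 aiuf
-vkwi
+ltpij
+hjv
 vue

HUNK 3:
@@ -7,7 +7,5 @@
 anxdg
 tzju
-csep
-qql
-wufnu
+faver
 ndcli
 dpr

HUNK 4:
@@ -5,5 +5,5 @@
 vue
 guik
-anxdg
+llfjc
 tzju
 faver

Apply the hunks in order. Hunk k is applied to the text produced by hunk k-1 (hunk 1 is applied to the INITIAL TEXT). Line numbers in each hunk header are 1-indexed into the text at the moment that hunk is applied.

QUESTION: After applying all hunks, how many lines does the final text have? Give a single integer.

Answer: 11

Derivation:
Hunk 1: at line 3 remove [hvnpj,yrree,opjqj] add [guik] -> 12 lines: fdp aiuf vkwi vue guik anxdg tzju csep qql wufnu ndcli dpr
Hunk 2: at line 2 remove [vkwi] add [ltpij,hjv] -> 13 lines: fdp aiuf ltpij hjv vue guik anxdg tzju csep qql wufnu ndcli dpr
Hunk 3: at line 7 remove [csep,qql,wufnu] add [faver] -> 11 lines: fdp aiuf ltpij hjv vue guik anxdg tzju faver ndcli dpr
Hunk 4: at line 5 remove [anxdg] add [llfjc] -> 11 lines: fdp aiuf ltpij hjv vue guik llfjc tzju faver ndcli dpr
Final line count: 11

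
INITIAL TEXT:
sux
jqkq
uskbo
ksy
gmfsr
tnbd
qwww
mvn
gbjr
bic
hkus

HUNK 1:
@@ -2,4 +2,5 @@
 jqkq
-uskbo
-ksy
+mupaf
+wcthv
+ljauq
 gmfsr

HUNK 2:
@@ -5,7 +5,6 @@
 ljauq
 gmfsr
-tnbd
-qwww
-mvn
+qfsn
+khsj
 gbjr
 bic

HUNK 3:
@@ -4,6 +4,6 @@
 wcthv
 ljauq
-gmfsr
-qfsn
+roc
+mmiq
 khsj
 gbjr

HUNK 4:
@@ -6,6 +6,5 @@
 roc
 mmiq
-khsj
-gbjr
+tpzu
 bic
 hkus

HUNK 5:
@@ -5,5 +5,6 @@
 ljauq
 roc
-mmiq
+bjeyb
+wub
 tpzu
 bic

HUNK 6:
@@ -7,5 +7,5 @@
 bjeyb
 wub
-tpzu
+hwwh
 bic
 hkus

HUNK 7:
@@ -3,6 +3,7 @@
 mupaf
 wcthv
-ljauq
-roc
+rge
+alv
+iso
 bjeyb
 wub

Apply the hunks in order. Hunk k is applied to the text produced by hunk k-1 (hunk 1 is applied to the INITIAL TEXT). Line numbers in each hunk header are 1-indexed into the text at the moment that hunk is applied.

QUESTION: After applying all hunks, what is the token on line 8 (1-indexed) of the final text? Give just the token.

Hunk 1: at line 2 remove [uskbo,ksy] add [mupaf,wcthv,ljauq] -> 12 lines: sux jqkq mupaf wcthv ljauq gmfsr tnbd qwww mvn gbjr bic hkus
Hunk 2: at line 5 remove [tnbd,qwww,mvn] add [qfsn,khsj] -> 11 lines: sux jqkq mupaf wcthv ljauq gmfsr qfsn khsj gbjr bic hkus
Hunk 3: at line 4 remove [gmfsr,qfsn] add [roc,mmiq] -> 11 lines: sux jqkq mupaf wcthv ljauq roc mmiq khsj gbjr bic hkus
Hunk 4: at line 6 remove [khsj,gbjr] add [tpzu] -> 10 lines: sux jqkq mupaf wcthv ljauq roc mmiq tpzu bic hkus
Hunk 5: at line 5 remove [mmiq] add [bjeyb,wub] -> 11 lines: sux jqkq mupaf wcthv ljauq roc bjeyb wub tpzu bic hkus
Hunk 6: at line 7 remove [tpzu] add [hwwh] -> 11 lines: sux jqkq mupaf wcthv ljauq roc bjeyb wub hwwh bic hkus
Hunk 7: at line 3 remove [ljauq,roc] add [rge,alv,iso] -> 12 lines: sux jqkq mupaf wcthv rge alv iso bjeyb wub hwwh bic hkus
Final line 8: bjeyb

Answer: bjeyb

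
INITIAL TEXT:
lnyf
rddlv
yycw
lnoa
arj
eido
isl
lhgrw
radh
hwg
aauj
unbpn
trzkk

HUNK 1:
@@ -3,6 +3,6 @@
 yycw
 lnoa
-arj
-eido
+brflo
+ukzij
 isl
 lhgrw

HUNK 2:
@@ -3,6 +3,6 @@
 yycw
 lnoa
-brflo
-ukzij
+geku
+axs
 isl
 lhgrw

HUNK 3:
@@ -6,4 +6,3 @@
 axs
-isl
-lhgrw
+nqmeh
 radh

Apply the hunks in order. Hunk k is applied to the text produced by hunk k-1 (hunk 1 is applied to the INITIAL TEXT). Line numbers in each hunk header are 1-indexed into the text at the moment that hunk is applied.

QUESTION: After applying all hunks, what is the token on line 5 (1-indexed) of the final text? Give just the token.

Hunk 1: at line 3 remove [arj,eido] add [brflo,ukzij] -> 13 lines: lnyf rddlv yycw lnoa brflo ukzij isl lhgrw radh hwg aauj unbpn trzkk
Hunk 2: at line 3 remove [brflo,ukzij] add [geku,axs] -> 13 lines: lnyf rddlv yycw lnoa geku axs isl lhgrw radh hwg aauj unbpn trzkk
Hunk 3: at line 6 remove [isl,lhgrw] add [nqmeh] -> 12 lines: lnyf rddlv yycw lnoa geku axs nqmeh radh hwg aauj unbpn trzkk
Final line 5: geku

Answer: geku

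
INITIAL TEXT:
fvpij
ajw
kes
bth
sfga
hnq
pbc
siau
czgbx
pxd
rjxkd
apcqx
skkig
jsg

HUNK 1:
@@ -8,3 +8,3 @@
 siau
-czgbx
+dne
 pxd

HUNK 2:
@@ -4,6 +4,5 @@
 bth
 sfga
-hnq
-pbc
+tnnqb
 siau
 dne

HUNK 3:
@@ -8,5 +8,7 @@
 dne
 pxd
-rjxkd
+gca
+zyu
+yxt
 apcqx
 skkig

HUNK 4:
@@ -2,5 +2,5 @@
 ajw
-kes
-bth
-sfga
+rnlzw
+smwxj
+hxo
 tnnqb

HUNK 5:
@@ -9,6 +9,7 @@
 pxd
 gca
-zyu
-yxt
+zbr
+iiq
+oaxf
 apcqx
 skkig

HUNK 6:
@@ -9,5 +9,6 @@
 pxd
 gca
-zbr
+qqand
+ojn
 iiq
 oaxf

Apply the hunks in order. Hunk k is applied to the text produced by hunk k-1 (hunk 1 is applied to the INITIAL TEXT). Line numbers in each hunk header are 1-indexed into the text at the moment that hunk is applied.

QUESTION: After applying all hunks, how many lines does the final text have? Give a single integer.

Answer: 17

Derivation:
Hunk 1: at line 8 remove [czgbx] add [dne] -> 14 lines: fvpij ajw kes bth sfga hnq pbc siau dne pxd rjxkd apcqx skkig jsg
Hunk 2: at line 4 remove [hnq,pbc] add [tnnqb] -> 13 lines: fvpij ajw kes bth sfga tnnqb siau dne pxd rjxkd apcqx skkig jsg
Hunk 3: at line 8 remove [rjxkd] add [gca,zyu,yxt] -> 15 lines: fvpij ajw kes bth sfga tnnqb siau dne pxd gca zyu yxt apcqx skkig jsg
Hunk 4: at line 2 remove [kes,bth,sfga] add [rnlzw,smwxj,hxo] -> 15 lines: fvpij ajw rnlzw smwxj hxo tnnqb siau dne pxd gca zyu yxt apcqx skkig jsg
Hunk 5: at line 9 remove [zyu,yxt] add [zbr,iiq,oaxf] -> 16 lines: fvpij ajw rnlzw smwxj hxo tnnqb siau dne pxd gca zbr iiq oaxf apcqx skkig jsg
Hunk 6: at line 9 remove [zbr] add [qqand,ojn] -> 17 lines: fvpij ajw rnlzw smwxj hxo tnnqb siau dne pxd gca qqand ojn iiq oaxf apcqx skkig jsg
Final line count: 17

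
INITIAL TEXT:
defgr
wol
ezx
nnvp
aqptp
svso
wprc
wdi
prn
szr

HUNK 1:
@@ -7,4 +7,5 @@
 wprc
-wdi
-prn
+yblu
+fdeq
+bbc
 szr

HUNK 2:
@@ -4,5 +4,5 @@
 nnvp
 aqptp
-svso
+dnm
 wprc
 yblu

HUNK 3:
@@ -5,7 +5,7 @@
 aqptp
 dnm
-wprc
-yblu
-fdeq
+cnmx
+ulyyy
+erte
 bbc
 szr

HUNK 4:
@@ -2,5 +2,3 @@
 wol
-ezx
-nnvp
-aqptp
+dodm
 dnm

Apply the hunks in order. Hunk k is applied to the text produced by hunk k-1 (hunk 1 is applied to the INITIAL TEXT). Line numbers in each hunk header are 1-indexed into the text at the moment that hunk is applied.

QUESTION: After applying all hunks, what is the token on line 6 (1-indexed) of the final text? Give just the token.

Hunk 1: at line 7 remove [wdi,prn] add [yblu,fdeq,bbc] -> 11 lines: defgr wol ezx nnvp aqptp svso wprc yblu fdeq bbc szr
Hunk 2: at line 4 remove [svso] add [dnm] -> 11 lines: defgr wol ezx nnvp aqptp dnm wprc yblu fdeq bbc szr
Hunk 3: at line 5 remove [wprc,yblu,fdeq] add [cnmx,ulyyy,erte] -> 11 lines: defgr wol ezx nnvp aqptp dnm cnmx ulyyy erte bbc szr
Hunk 4: at line 2 remove [ezx,nnvp,aqptp] add [dodm] -> 9 lines: defgr wol dodm dnm cnmx ulyyy erte bbc szr
Final line 6: ulyyy

Answer: ulyyy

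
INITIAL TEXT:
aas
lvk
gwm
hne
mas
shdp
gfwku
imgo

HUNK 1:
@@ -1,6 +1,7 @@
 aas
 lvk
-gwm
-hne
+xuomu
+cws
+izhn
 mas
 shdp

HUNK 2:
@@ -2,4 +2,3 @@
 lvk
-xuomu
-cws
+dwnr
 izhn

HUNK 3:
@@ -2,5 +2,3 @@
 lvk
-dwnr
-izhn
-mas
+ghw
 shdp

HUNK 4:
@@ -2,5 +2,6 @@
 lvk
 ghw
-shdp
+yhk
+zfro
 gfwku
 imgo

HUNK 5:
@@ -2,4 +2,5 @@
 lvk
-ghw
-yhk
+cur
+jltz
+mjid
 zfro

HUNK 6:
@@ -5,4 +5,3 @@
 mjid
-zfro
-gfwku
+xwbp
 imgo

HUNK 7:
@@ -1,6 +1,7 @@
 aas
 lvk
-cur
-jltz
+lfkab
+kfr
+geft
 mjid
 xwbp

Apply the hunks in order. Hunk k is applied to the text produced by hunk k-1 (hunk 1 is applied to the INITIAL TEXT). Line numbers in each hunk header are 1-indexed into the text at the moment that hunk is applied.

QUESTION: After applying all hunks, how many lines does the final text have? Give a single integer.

Answer: 8

Derivation:
Hunk 1: at line 1 remove [gwm,hne] add [xuomu,cws,izhn] -> 9 lines: aas lvk xuomu cws izhn mas shdp gfwku imgo
Hunk 2: at line 2 remove [xuomu,cws] add [dwnr] -> 8 lines: aas lvk dwnr izhn mas shdp gfwku imgo
Hunk 3: at line 2 remove [dwnr,izhn,mas] add [ghw] -> 6 lines: aas lvk ghw shdp gfwku imgo
Hunk 4: at line 2 remove [shdp] add [yhk,zfro] -> 7 lines: aas lvk ghw yhk zfro gfwku imgo
Hunk 5: at line 2 remove [ghw,yhk] add [cur,jltz,mjid] -> 8 lines: aas lvk cur jltz mjid zfro gfwku imgo
Hunk 6: at line 5 remove [zfro,gfwku] add [xwbp] -> 7 lines: aas lvk cur jltz mjid xwbp imgo
Hunk 7: at line 1 remove [cur,jltz] add [lfkab,kfr,geft] -> 8 lines: aas lvk lfkab kfr geft mjid xwbp imgo
Final line count: 8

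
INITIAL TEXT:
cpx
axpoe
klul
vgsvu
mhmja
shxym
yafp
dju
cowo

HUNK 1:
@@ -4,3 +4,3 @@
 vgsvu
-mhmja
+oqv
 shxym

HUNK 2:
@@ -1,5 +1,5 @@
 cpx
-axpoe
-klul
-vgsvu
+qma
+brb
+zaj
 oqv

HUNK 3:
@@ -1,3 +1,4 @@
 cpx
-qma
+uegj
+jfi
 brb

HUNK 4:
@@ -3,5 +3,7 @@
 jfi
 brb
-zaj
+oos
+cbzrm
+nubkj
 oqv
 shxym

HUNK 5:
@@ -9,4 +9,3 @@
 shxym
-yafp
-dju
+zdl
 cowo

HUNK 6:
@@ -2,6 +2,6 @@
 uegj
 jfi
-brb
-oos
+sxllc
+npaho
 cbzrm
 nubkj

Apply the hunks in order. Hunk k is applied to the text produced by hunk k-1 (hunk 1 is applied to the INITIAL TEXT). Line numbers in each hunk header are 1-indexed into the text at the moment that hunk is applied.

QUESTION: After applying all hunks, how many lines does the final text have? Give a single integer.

Answer: 11

Derivation:
Hunk 1: at line 4 remove [mhmja] add [oqv] -> 9 lines: cpx axpoe klul vgsvu oqv shxym yafp dju cowo
Hunk 2: at line 1 remove [axpoe,klul,vgsvu] add [qma,brb,zaj] -> 9 lines: cpx qma brb zaj oqv shxym yafp dju cowo
Hunk 3: at line 1 remove [qma] add [uegj,jfi] -> 10 lines: cpx uegj jfi brb zaj oqv shxym yafp dju cowo
Hunk 4: at line 3 remove [zaj] add [oos,cbzrm,nubkj] -> 12 lines: cpx uegj jfi brb oos cbzrm nubkj oqv shxym yafp dju cowo
Hunk 5: at line 9 remove [yafp,dju] add [zdl] -> 11 lines: cpx uegj jfi brb oos cbzrm nubkj oqv shxym zdl cowo
Hunk 6: at line 2 remove [brb,oos] add [sxllc,npaho] -> 11 lines: cpx uegj jfi sxllc npaho cbzrm nubkj oqv shxym zdl cowo
Final line count: 11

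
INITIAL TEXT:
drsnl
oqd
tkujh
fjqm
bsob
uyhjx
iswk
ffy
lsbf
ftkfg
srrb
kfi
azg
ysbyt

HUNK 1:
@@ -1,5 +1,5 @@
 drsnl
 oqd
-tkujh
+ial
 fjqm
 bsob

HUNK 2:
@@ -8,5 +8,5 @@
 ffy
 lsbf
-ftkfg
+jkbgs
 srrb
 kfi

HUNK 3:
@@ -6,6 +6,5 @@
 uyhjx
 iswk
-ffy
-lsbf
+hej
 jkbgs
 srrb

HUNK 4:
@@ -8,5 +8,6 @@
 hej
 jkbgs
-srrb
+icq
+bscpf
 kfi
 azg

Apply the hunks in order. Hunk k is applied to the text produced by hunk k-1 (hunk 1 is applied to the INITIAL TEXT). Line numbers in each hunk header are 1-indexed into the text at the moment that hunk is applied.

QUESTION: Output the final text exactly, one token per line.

Hunk 1: at line 1 remove [tkujh] add [ial] -> 14 lines: drsnl oqd ial fjqm bsob uyhjx iswk ffy lsbf ftkfg srrb kfi azg ysbyt
Hunk 2: at line 8 remove [ftkfg] add [jkbgs] -> 14 lines: drsnl oqd ial fjqm bsob uyhjx iswk ffy lsbf jkbgs srrb kfi azg ysbyt
Hunk 3: at line 6 remove [ffy,lsbf] add [hej] -> 13 lines: drsnl oqd ial fjqm bsob uyhjx iswk hej jkbgs srrb kfi azg ysbyt
Hunk 4: at line 8 remove [srrb] add [icq,bscpf] -> 14 lines: drsnl oqd ial fjqm bsob uyhjx iswk hej jkbgs icq bscpf kfi azg ysbyt

Answer: drsnl
oqd
ial
fjqm
bsob
uyhjx
iswk
hej
jkbgs
icq
bscpf
kfi
azg
ysbyt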